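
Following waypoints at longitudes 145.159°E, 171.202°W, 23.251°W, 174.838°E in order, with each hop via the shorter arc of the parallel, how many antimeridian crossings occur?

2

Leg 1: +145.159° → -171.202°, shortest Δλ = 43.639° (east) — crosses 180°.
Leg 2: -171.202° → -23.251°, shortest Δλ = 147.951° (east) — does not cross 180°.
Leg 3: -23.251° → +174.838°, shortest Δλ = -161.911° (west) — crosses 180°.
Total crossings: 2.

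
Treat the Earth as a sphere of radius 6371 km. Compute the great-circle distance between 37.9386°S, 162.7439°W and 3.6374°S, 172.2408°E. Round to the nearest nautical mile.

Δλ = 172.2408 − -162.7439 = 334.9847°; wrapped into (−180°, 180°]: -25.0153°.
Δφ = -3.6374 − -37.9386 = 34.3012°.
a = sin²(Δφ/2) + cos φ₁ · cos φ₂ · sin²(Δλ/2) = 0.123873.
c = 2·atan2(√a, √(1−a)) = 0.71932 rad → d = 6371·c ≈ 4582.78 km ≈ 2474.51 nmi.

2475 nmi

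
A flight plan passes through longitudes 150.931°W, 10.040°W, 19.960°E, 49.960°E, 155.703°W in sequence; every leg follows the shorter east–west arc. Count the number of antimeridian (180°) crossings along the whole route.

Leg 1: -150.931° → -10.040°, shortest Δλ = 140.891° (east) — does not cross 180°.
Leg 2: -10.040° → +19.960°, shortest Δλ = 30.0° (east) — does not cross 180°.
Leg 3: +19.960° → +49.960°, shortest Δλ = 30.0° (east) — does not cross 180°.
Leg 4: +49.960° → -155.703°, shortest Δλ = 154.337° (east) — crosses 180°.
Total crossings: 1.

1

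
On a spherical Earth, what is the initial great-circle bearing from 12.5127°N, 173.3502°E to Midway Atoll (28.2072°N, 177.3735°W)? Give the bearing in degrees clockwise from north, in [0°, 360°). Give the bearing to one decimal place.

27.5°

Δλ = -177.3735 − 173.3502 = -350.7237°; wrapped into (−180°, 180°]: 9.2763°.
θ = atan2( sin Δλ · cos φ₂ , cos φ₁ · sin φ₂ − sin φ₁ · cos φ₂ · cos Δλ )
  = atan2(0.14205, 0.27300) = 27.489° → normalised to [0°, 360°): 27.489°.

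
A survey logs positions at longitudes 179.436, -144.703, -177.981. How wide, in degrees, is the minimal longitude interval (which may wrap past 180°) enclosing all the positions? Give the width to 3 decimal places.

35.861°

Sort the longitudes: -177.981°, -144.703°, +179.436°.
Eastward gaps between consecutive values (wrapping around): 33.278°, 324.139°, 2.583°.
Largest gap = 324.139° ⇒ minimal covering band is its complement: 360° − 324.139° = 35.861°.
Band runs from +179.436° eastward to -144.703°, crossing the antimeridian.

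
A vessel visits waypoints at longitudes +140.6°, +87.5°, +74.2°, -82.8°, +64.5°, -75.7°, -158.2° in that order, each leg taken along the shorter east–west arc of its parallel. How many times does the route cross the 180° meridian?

0

Leg 1: +140.6° → +87.5°, shortest Δλ = -53.1° (west) — does not cross 180°.
Leg 2: +87.5° → +74.2°, shortest Δλ = -13.3° (west) — does not cross 180°.
Leg 3: +74.2° → -82.8°, shortest Δλ = -157.0° (west) — does not cross 180°.
Leg 4: -82.8° → +64.5°, shortest Δλ = 147.3° (east) — does not cross 180°.
Leg 5: +64.5° → -75.7°, shortest Δλ = -140.2° (west) — does not cross 180°.
Leg 6: -75.7° → -158.2°, shortest Δλ = -82.5° (west) — does not cross 180°.
Total crossings: 0.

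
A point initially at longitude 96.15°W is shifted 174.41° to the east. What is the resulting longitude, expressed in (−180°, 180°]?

78.26°E

Start at -96.15°; shift +174.41° → +78.26°.
+78.26° already lies in (−180°, 180°].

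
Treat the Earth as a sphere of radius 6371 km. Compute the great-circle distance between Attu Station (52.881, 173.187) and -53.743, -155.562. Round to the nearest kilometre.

12203 km

Δλ = -155.562 − 173.187 = -328.749°; wrapped into (−180°, 180°]: 31.251°.
Δφ = -53.743 − 52.881 = -106.624°.
a = sin²(Δφ/2) + cos φ₁ · cos φ₂ · sin²(Δλ/2) = 0.668937.
c = 2·atan2(√a, √(1−a)) = 1.91545 rad → d = 6371·c ≈ 12203.36 km.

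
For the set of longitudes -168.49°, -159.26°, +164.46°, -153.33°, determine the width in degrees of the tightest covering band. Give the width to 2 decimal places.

Sort the longitudes: -168.49°, -159.26°, -153.33°, +164.46°.
Eastward gaps between consecutive values (wrapping around): 9.23°, 5.93°, 317.79°, 27.05°.
Largest gap = 317.79° ⇒ minimal covering band is its complement: 360° − 317.79° = 42.21°.
Band runs from +164.46° eastward to -153.33°, crossing the antimeridian.

42.21°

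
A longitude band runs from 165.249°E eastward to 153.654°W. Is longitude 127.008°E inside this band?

Band width going east from +165.249° to -153.654°: ((-153.654 − 165.249) mod 360) = 41.097°.
Offset of +127.008° east of the west edge: ((127.008 − 165.249) mod 360) = 321.759°.
321.759° > 41.097° ⇒ outside.

No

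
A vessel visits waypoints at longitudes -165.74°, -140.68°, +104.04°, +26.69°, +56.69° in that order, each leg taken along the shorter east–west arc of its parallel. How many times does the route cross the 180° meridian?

Leg 1: -165.74° → -140.68°, shortest Δλ = 25.06° (east) — does not cross 180°.
Leg 2: -140.68° → +104.04°, shortest Δλ = -115.28° (west) — crosses 180°.
Leg 3: +104.04° → +26.69°, shortest Δλ = -77.35° (west) — does not cross 180°.
Leg 4: +26.69° → +56.69°, shortest Δλ = 30.0° (east) — does not cross 180°.
Total crossings: 1.

1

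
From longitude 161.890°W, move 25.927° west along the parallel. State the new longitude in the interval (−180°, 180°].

Start at -161.890°; shift −25.927° → -187.817°.
-187.817° lies outside (−180°, 180°]; add 360° → +172.183°.

172.183°E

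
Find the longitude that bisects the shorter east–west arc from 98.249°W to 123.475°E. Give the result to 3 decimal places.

167.387°W

Signed shortest Δλ from -98.249° to +123.475° is -138.276°.
Midpoint longitude = -98.249° + (-138.276°)/2 = -98.249° − 69.138° = -167.387°.
(The naïve average (-98.249 + +123.475)/2 = 12.613° is on the wrong side of the globe.)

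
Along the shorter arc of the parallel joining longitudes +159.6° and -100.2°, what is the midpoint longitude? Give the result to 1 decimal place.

Signed shortest Δλ from +159.6° to -100.2° is +100.2°.
Midpoint longitude = +159.6° + (+100.2°)/2 = +159.6° + 50.1° = +209.7°.
Normalise into (−180°, 180°]: -150.3°.
(The naïve average (+159.6 + -100.2)/2 = 29.7° is on the wrong side of the globe.)

-150.3°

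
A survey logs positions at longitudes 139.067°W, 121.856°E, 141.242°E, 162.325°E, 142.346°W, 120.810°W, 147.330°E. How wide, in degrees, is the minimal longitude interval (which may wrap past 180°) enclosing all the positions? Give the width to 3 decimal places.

117.334°

Sort the longitudes: -142.346°, -139.067°, -120.810°, +121.856°, +141.242°, +147.330°, +162.325°.
Eastward gaps between consecutive values (wrapping around): 3.279°, 18.257°, 242.666°, 19.386°, 6.088°, 14.995°, 55.329°.
Largest gap = 242.666° ⇒ minimal covering band is its complement: 360° − 242.666° = 117.334°.
Band runs from +121.856° eastward to -120.810°, crossing the antimeridian.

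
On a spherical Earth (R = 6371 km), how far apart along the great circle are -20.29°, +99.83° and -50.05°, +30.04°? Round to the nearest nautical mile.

3705 nmi

Δλ = 30.04 − 99.83 = -69.79°.
Δφ = -50.05 − -20.29 = -29.76°.
a = sin²(Δφ/2) + cos φ₁ · cos φ₂ · sin²(Δλ/2) = 0.263050.
c = 2·atan2(√a, √(1−a)) = 1.07708 rad → d = 6371·c ≈ 6862.09 km ≈ 3705.23 nmi.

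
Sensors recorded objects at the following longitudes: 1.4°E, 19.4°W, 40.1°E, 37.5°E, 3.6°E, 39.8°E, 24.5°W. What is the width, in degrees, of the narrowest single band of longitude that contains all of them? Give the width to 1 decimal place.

64.6°

Sort the longitudes: -24.5°, -19.4°, +1.4°, +3.6°, +37.5°, +39.8°, +40.1°.
Eastward gaps between consecutive values (wrapping around): 5.1°, 20.8°, 2.2°, 33.9°, 2.3°, 0.3°, 295.4°.
Largest gap = 295.4° ⇒ minimal covering band is its complement: 360° − 295.4° = 64.6°.
Band runs from -24.5° eastward to +40.1°.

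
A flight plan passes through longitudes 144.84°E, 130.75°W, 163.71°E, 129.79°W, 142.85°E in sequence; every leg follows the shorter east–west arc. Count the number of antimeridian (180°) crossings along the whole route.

Leg 1: +144.84° → -130.75°, shortest Δλ = 84.41° (east) — crosses 180°.
Leg 2: -130.75° → +163.71°, shortest Δλ = -65.54° (west) — crosses 180°.
Leg 3: +163.71° → -129.79°, shortest Δλ = 66.5° (east) — crosses 180°.
Leg 4: -129.79° → +142.85°, shortest Δλ = -87.36° (west) — crosses 180°.
Total crossings: 4.

4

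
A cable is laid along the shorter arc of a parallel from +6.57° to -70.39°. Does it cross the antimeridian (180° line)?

Signed shortest Δλ = ((-70.39 − 6.57 + 180) mod 360) − 180 = -76.96°.
Going west by 76.96° from +6.57° reaches -70.39° without touching 180°.

No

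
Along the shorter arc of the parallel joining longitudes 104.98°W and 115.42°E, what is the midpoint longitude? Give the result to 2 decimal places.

Signed shortest Δλ from -104.98° to +115.42° is -139.60°.
Midpoint longitude = -104.98° + (-139.60°)/2 = -104.98° − 69.80° = -174.78°.
(The naïve average (-104.98 + +115.42)/2 = 5.22° is on the wrong side of the globe.)

174.78°W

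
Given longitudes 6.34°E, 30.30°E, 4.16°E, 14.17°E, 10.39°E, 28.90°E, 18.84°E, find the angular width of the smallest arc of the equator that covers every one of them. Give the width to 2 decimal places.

Sort the longitudes: +4.16°, +6.34°, +10.39°, +14.17°, +18.84°, +28.90°, +30.30°.
Eastward gaps between consecutive values (wrapping around): 2.18°, 4.05°, 3.78°, 4.67°, 10.06°, 1.40°, 333.86°.
Largest gap = 333.86° ⇒ minimal covering band is its complement: 360° − 333.86° = 26.14°.
Band runs from +4.16° eastward to +30.30°.

26.14°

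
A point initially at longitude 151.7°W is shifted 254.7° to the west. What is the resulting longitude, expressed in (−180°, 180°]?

46.4°W

Start at -151.7°; shift −254.7° → -406.4°.
-406.4° lies outside (−180°, 180°]; add 360° → -46.4°.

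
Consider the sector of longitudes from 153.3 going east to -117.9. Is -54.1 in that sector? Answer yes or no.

Band width going east from +153.3° to -117.9°: ((-117.9 − 153.3) mod 360) = 88.8°.
Offset of -54.1° east of the west edge: ((-54.1 − 153.3) mod 360) = 152.6°.
152.6° > 88.8° ⇒ outside.

No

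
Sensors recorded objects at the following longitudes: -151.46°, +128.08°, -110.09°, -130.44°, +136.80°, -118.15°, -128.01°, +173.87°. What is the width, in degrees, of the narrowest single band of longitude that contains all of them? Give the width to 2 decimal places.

121.83°

Sort the longitudes: -151.46°, -130.44°, -128.01°, -118.15°, -110.09°, +128.08°, +136.80°, +173.87°.
Eastward gaps between consecutive values (wrapping around): 21.02°, 2.43°, 9.86°, 8.06°, 238.17°, 8.72°, 37.07°, 34.67°.
Largest gap = 238.17° ⇒ minimal covering band is its complement: 360° − 238.17° = 121.83°.
Band runs from +128.08° eastward to -110.09°, crossing the antimeridian.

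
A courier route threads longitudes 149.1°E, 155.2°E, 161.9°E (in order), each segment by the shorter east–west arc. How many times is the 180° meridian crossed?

Leg 1: +149.1° → +155.2°, shortest Δλ = 6.1° (east) — does not cross 180°.
Leg 2: +155.2° → +161.9°, shortest Δλ = 6.7° (east) — does not cross 180°.
Total crossings: 0.

0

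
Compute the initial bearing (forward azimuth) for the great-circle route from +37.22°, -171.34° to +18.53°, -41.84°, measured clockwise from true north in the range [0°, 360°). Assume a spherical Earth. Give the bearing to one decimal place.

49.8°

Δλ = -41.84 − -171.34 = 129.50°.
θ = atan2( sin Δλ · cos φ₂ , cos φ₁ · sin φ₂ − sin φ₁ · cos φ₂ · cos Δλ )
  = atan2(0.73162, 0.61787) = 49.818° → normalised to [0°, 360°): 49.818°.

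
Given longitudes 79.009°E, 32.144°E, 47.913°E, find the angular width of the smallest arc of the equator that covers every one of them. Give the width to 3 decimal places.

46.865°

Sort the longitudes: +32.144°, +47.913°, +79.009°.
Eastward gaps between consecutive values (wrapping around): 15.769°, 31.096°, 313.135°.
Largest gap = 313.135° ⇒ minimal covering band is its complement: 360° − 313.135° = 46.865°.
Band runs from +32.144° eastward to +79.009°.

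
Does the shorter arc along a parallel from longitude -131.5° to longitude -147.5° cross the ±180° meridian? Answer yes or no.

Signed shortest Δλ = ((-147.5 − -131.5 + 180) mod 360) − 180 = -16.0°.
Going west by 16.0° from -131.5° reaches -147.5° without touching 180°.

No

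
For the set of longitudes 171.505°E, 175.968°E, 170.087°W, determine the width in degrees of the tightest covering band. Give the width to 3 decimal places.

Sort the longitudes: -170.087°, +171.505°, +175.968°.
Eastward gaps between consecutive values (wrapping around): 341.592°, 4.463°, 13.945°.
Largest gap = 341.592° ⇒ minimal covering band is its complement: 360° − 341.592° = 18.408°.
Band runs from +171.505° eastward to -170.087°, crossing the antimeridian.

18.408°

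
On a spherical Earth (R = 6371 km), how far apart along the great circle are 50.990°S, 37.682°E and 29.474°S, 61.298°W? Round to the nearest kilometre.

Δλ = -61.298 − 37.682 = -98.980°.
Δφ = -29.474 − -50.990 = 21.516°.
a = sin²(Δφ/2) + cos φ₁ · cos φ₂ · sin²(Δλ/2) = 0.351606.
c = 2·atan2(√a, √(1−a)) = 1.26947 rad → d = 6371·c ≈ 8087.79 km.

8088 km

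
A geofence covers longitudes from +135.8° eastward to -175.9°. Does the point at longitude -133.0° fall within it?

Band width going east from +135.8° to -175.9°: ((-175.9 − 135.8) mod 360) = 48.3°.
Offset of -133.0° east of the west edge: ((-133.0 − 135.8) mod 360) = 91.2°.
91.2° > 48.3° ⇒ outside.

No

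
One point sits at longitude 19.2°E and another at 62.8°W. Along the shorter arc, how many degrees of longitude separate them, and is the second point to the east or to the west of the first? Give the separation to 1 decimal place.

Raw difference: -62.8 − 19.2 = -82.0°.
Normalise into (−180°, 180°]: -82.0° stays -82.0°.
Negative ⇒ the second point lies to the west; separation 82.0°.

82.0° west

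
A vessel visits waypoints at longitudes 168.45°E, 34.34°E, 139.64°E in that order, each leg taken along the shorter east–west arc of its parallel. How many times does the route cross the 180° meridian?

0

Leg 1: +168.45° → +34.34°, shortest Δλ = -134.11° (west) — does not cross 180°.
Leg 2: +34.34° → +139.64°, shortest Δλ = 105.3° (east) — does not cross 180°.
Total crossings: 0.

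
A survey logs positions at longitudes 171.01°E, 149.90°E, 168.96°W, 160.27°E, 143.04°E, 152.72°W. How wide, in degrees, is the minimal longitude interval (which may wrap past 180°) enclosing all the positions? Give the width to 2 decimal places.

64.24°

Sort the longitudes: -168.96°, -152.72°, +143.04°, +149.90°, +160.27°, +171.01°.
Eastward gaps between consecutive values (wrapping around): 16.24°, 295.76°, 6.86°, 10.37°, 10.74°, 20.03°.
Largest gap = 295.76° ⇒ minimal covering band is its complement: 360° − 295.76° = 64.24°.
Band runs from +143.04° eastward to -152.72°, crossing the antimeridian.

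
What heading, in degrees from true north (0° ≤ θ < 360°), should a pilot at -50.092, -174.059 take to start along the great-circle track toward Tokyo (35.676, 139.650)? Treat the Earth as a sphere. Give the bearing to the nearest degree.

Δλ = 139.650 − -174.059 = 313.709°; wrapped into (−180°, 180°]: -46.291°.
θ = atan2( sin Δλ · cos φ₂ , cos φ₁ · sin φ₂ − sin φ₁ · cos φ₂ · cos Δλ )
  = atan2(-0.58720, 0.80473) = -36.118° → normalised to [0°, 360°): 323.882°.

324°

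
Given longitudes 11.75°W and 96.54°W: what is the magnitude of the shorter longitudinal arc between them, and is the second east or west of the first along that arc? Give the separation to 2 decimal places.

Raw difference: -96.54 − -11.75 = -84.79°.
Normalise into (−180°, 180°]: -84.79° stays -84.79°.
Negative ⇒ the second point lies to the west; separation 84.79°.

84.79° west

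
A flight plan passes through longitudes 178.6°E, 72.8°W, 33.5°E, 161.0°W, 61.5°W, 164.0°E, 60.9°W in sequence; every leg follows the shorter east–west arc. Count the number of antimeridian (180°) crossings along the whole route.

4

Leg 1: +178.6° → -72.8°, shortest Δλ = 108.6° (east) — crosses 180°.
Leg 2: -72.8° → +33.5°, shortest Δλ = 106.3° (east) — does not cross 180°.
Leg 3: +33.5° → -161.0°, shortest Δλ = 165.5° (east) — crosses 180°.
Leg 4: -161.0° → -61.5°, shortest Δλ = 99.5° (east) — does not cross 180°.
Leg 5: -61.5° → +164.0°, shortest Δλ = -134.5° (west) — crosses 180°.
Leg 6: +164.0° → -60.9°, shortest Δλ = 135.1° (east) — crosses 180°.
Total crossings: 4.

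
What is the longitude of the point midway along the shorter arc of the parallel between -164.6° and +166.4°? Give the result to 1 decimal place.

Signed shortest Δλ from -164.6° to +166.4° is -29.0°.
Midpoint longitude = -164.6° + (-29.0°)/2 = -164.6° − 14.5° = -179.1°.
(The naïve average (-164.6 + +166.4)/2 = 0.9° is on the wrong side of the globe.)

-179.1°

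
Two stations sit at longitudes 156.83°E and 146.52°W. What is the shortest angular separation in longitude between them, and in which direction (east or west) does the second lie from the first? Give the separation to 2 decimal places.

56.65° east

Raw difference: -146.52 − 156.83 = -303.35°.
Normalise into (−180°, 180°]: -303.35° + 360° = 56.65°.
Positive ⇒ the second point lies to the east; separation 56.65°.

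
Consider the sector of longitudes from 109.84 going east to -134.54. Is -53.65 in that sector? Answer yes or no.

Band width going east from +109.84° to -134.54°: ((-134.54 − 109.84) mod 360) = 115.62°.
Offset of -53.65° east of the west edge: ((-53.65 − 109.84) mod 360) = 196.51°.
196.51° > 115.62° ⇒ outside.

No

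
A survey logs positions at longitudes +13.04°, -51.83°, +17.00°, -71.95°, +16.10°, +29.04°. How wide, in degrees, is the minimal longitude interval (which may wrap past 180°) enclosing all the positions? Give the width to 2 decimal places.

100.99°

Sort the longitudes: -71.95°, -51.83°, +13.04°, +16.10°, +17.00°, +29.04°.
Eastward gaps between consecutive values (wrapping around): 20.12°, 64.87°, 3.06°, 0.90°, 12.04°, 259.01°.
Largest gap = 259.01° ⇒ minimal covering band is its complement: 360° − 259.01° = 100.99°.
Band runs from -71.95° eastward to +29.04°.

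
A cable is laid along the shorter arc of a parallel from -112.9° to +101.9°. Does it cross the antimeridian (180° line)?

Naïve |101.9 − -112.9| = 214.8° > 180°, so the shorter arc goes the other way round — across 180°.
Signed shortest Δλ = ((101.9 − -112.9 + 180) mod 360) − 180 = -145.2°.
Going west by 145.2° from -112.9° passes through 180° before reaching +101.9°.

Yes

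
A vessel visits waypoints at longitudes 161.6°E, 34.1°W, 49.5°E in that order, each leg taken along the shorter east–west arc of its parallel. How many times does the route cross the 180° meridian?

1

Leg 1: +161.6° → -34.1°, shortest Δλ = 164.3° (east) — crosses 180°.
Leg 2: -34.1° → +49.5°, shortest Δλ = 83.6° (east) — does not cross 180°.
Total crossings: 1.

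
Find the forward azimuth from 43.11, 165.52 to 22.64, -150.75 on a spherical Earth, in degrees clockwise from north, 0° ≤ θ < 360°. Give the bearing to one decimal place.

Δλ = -150.75 − 165.52 = -316.27°; wrapped into (−180°, 180°]: 43.73°.
θ = atan2( sin Δλ · cos φ₂ , cos φ₁ · sin φ₂ − sin φ₁ · cos φ₂ · cos Δλ )
  = atan2(0.63799, -0.17475) = 105.318° → normalised to [0°, 360°): 105.318°.

105.3°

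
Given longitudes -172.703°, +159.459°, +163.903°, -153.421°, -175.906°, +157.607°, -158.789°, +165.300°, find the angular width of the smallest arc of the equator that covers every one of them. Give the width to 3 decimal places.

48.972°

Sort the longitudes: -175.906°, -172.703°, -158.789°, -153.421°, +157.607°, +159.459°, +163.903°, +165.300°.
Eastward gaps between consecutive values (wrapping around): 3.203°, 13.914°, 5.368°, 311.028°, 1.852°, 4.444°, 1.397°, 18.794°.
Largest gap = 311.028° ⇒ minimal covering band is its complement: 360° − 311.028° = 48.972°.
Band runs from +157.607° eastward to -153.421°, crossing the antimeridian.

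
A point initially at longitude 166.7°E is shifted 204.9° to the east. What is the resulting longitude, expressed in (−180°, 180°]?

Start at +166.7°; shift +204.9° → +371.6°.
+371.6° lies outside (−180°, 180°]; subtract 360° → +11.6°.

11.6°E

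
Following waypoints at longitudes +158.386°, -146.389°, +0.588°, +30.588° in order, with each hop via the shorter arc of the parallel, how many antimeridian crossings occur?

1

Leg 1: +158.386° → -146.389°, shortest Δλ = 55.225° (east) — crosses 180°.
Leg 2: -146.389° → +0.588°, shortest Δλ = 146.977° (east) — does not cross 180°.
Leg 3: +0.588° → +30.588°, shortest Δλ = 30.0° (east) — does not cross 180°.
Total crossings: 1.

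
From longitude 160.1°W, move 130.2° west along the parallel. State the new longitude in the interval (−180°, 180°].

69.7°E

Start at -160.1°; shift −130.2° → -290.3°.
-290.3° lies outside (−180°, 180°]; add 360° → +69.7°.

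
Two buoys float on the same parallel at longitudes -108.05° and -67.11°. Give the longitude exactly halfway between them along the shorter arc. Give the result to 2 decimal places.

Signed shortest Δλ from -108.05° to -67.11° is +40.94°.
Midpoint longitude = -108.05° + (+40.94°)/2 = -108.05° + 20.47° = -87.58°.

-87.58°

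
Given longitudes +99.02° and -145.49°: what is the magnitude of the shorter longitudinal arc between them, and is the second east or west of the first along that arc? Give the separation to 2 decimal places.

Raw difference: -145.49 − 99.02 = -244.51°.
Normalise into (−180°, 180°]: -244.51° + 360° = 115.49°.
Positive ⇒ the second point lies to the east; separation 115.49°.

115.49° east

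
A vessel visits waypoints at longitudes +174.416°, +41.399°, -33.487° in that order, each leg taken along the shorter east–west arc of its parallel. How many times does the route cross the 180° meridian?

0

Leg 1: +174.416° → +41.399°, shortest Δλ = -133.017° (west) — does not cross 180°.
Leg 2: +41.399° → -33.487°, shortest Δλ = -74.886° (west) — does not cross 180°.
Total crossings: 0.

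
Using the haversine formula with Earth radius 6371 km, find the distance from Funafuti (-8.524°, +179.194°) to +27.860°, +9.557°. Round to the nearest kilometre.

Δλ = 9.557 − 179.194 = -169.637°.
Δφ = 27.860 − -8.524 = 36.384°.
a = sin²(Δφ/2) + cos φ₁ · cos φ₂ · sin²(Δλ/2) = 0.964665.
c = 2·atan2(√a, √(1−a)) = 2.76339 rad → d = 6371·c ≈ 17605.58 km.

17606 km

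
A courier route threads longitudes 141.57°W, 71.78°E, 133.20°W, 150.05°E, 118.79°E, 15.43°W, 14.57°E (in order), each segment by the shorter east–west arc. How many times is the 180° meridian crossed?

Leg 1: -141.57° → +71.78°, shortest Δλ = -146.65° (west) — crosses 180°.
Leg 2: +71.78° → -133.20°, shortest Δλ = 155.02° (east) — crosses 180°.
Leg 3: -133.20° → +150.05°, shortest Δλ = -76.75° (west) — crosses 180°.
Leg 4: +150.05° → +118.79°, shortest Δλ = -31.26° (west) — does not cross 180°.
Leg 5: +118.79° → -15.43°, shortest Δλ = -134.22° (west) — does not cross 180°.
Leg 6: -15.43° → +14.57°, shortest Δλ = 30.0° (east) — does not cross 180°.
Total crossings: 3.

3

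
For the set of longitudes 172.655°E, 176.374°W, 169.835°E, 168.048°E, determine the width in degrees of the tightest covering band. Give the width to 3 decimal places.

15.578°

Sort the longitudes: -176.374°, +168.048°, +169.835°, +172.655°.
Eastward gaps between consecutive values (wrapping around): 344.422°, 1.787°, 2.820°, 10.971°.
Largest gap = 344.422° ⇒ minimal covering band is its complement: 360° − 344.422° = 15.578°.
Band runs from +168.048° eastward to -176.374°, crossing the antimeridian.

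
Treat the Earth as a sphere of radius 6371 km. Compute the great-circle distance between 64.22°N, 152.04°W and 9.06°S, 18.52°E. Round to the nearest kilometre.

13837 km

Δλ = 18.52 − -152.04 = 170.56°.
Δφ = -9.06 − 64.22 = -73.28°.
a = sin²(Δφ/2) + cos φ₁ · cos φ₂ · sin²(Δλ/2) = 0.782735.
c = 2·atan2(√a, √(1−a)) = 2.17180 rad → d = 6371·c ≈ 13836.54 km.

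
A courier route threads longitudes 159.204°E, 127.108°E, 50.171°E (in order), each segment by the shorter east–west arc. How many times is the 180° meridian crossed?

Leg 1: +159.204° → +127.108°, shortest Δλ = -32.096° (west) — does not cross 180°.
Leg 2: +127.108° → +50.171°, shortest Δλ = -76.937° (west) — does not cross 180°.
Total crossings: 0.

0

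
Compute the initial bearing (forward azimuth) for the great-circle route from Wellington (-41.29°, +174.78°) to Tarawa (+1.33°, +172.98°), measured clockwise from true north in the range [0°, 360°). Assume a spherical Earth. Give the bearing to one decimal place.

Δλ = 172.98 − 174.78 = -1.80°.
θ = atan2( sin Δλ · cos φ₂ , cos φ₁ · sin φ₂ − sin φ₁ · cos φ₂ · cos Δλ )
  = atan2(-0.03140, 0.67681) = -2.656° → normalised to [0°, 360°): 357.344°.

357.3°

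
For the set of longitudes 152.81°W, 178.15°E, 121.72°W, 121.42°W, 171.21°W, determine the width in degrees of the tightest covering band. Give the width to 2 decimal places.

60.43°

Sort the longitudes: -171.21°, -152.81°, -121.72°, -121.42°, +178.15°.
Eastward gaps between consecutive values (wrapping around): 18.40°, 31.09°, 0.30°, 299.57°, 10.64°.
Largest gap = 299.57° ⇒ minimal covering band is its complement: 360° − 299.57° = 60.43°.
Band runs from +178.15° eastward to -121.42°, crossing the antimeridian.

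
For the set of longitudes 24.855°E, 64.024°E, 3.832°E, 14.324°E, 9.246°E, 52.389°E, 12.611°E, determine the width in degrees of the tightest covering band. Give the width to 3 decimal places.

60.192°

Sort the longitudes: +3.832°, +9.246°, +12.611°, +14.324°, +24.855°, +52.389°, +64.024°.
Eastward gaps between consecutive values (wrapping around): 5.414°, 3.365°, 1.713°, 10.531°, 27.534°, 11.635°, 299.808°.
Largest gap = 299.808° ⇒ minimal covering band is its complement: 360° − 299.808° = 60.192°.
Band runs from +3.832° eastward to +64.024°.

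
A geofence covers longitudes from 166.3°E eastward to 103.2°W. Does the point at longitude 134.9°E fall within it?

No

Band width going east from +166.3° to -103.2°: ((-103.2 − 166.3) mod 360) = 90.5°.
Offset of +134.9° east of the west edge: ((134.9 − 166.3) mod 360) = 328.6°.
328.6° > 90.5° ⇒ outside.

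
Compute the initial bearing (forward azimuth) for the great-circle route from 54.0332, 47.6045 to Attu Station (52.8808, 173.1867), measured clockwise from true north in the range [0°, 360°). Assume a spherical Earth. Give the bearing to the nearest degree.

33°

Δλ = 173.1867 − 47.6045 = 125.5822°.
θ = atan2( sin Δλ · cos φ₂ , cos φ₁ · sin φ₂ − sin φ₁ · cos φ₂ · cos Δλ )
  = atan2(0.49080, 0.75252) = 33.113° → normalised to [0°, 360°): 33.113°.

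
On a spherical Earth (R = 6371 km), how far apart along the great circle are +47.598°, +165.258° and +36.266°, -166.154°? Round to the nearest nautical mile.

1435 nmi

Δλ = -166.154 − 165.258 = -331.412°; wrapped into (−180°, 180°]: 28.588°.
Δφ = 36.266 − 47.598 = -11.332°.
a = sin²(Δφ/2) + cos φ₁ · cos φ₂ · sin²(Δλ/2) = 0.042890.
c = 2·atan2(√a, √(1−a)) = 0.41722 rad → d = 6371·c ≈ 2658.10 km ≈ 1435.26 nmi.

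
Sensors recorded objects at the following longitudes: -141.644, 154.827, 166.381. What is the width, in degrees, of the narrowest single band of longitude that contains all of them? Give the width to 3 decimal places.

Sort the longitudes: -141.644°, +154.827°, +166.381°.
Eastward gaps between consecutive values (wrapping around): 296.471°, 11.554°, 51.975°.
Largest gap = 296.471° ⇒ minimal covering band is its complement: 360° − 296.471° = 63.529°.
Band runs from +154.827° eastward to -141.644°, crossing the antimeridian.

63.529°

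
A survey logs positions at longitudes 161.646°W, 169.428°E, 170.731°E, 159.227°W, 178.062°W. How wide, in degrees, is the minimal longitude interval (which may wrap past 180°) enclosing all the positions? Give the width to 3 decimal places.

Sort the longitudes: -178.062°, -161.646°, -159.227°, +169.428°, +170.731°.
Eastward gaps between consecutive values (wrapping around): 16.416°, 2.419°, 328.655°, 1.303°, 11.207°.
Largest gap = 328.655° ⇒ minimal covering band is its complement: 360° − 328.655° = 31.345°.
Band runs from +169.428° eastward to -159.227°, crossing the antimeridian.

31.345°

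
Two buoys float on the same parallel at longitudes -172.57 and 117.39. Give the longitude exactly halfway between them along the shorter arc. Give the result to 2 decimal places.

Signed shortest Δλ from -172.57° to +117.39° is -70.04°.
Midpoint longitude = -172.57° + (-70.04°)/2 = -172.57° − 35.02° = -207.59°.
Normalise into (−180°, 180°]: +152.41°.
(The naïve average (-172.57 + +117.39)/2 = -27.59° is on the wrong side of the globe.)

+152.41°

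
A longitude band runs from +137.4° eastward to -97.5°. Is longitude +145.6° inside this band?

Band width going east from +137.4° to -97.5°: ((-97.5 − 137.4) mod 360) = 125.1°.
Offset of +145.6° east of the west edge: ((145.6 − 137.4) mod 360) = 8.2°.
8.2° ≤ 125.1° ⇒ inside.

Yes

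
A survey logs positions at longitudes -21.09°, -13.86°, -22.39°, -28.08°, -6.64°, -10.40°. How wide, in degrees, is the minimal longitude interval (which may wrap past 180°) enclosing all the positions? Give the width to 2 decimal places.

Sort the longitudes: -28.08°, -22.39°, -21.09°, -13.86°, -10.40°, -6.64°.
Eastward gaps between consecutive values (wrapping around): 5.69°, 1.30°, 7.23°, 3.46°, 3.76°, 338.56°.
Largest gap = 338.56° ⇒ minimal covering band is its complement: 360° − 338.56° = 21.44°.
Band runs from -28.08° eastward to -6.64°.

21.44°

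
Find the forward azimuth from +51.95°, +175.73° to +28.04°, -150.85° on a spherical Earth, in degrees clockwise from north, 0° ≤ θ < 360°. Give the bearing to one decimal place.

120.9°

Δλ = -150.85 − 175.73 = -326.58°; wrapped into (−180°, 180°]: 33.42°.
θ = atan2( sin Δλ · cos φ₂ , cos φ₁ · sin φ₂ − sin φ₁ · cos φ₂ · cos Δλ )
  = atan2(0.48612, -0.29038) = 120.852° → normalised to [0°, 360°): 120.852°.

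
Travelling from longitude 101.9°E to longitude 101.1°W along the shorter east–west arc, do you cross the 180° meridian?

Yes

Naïve |-101.1 − 101.9| = 203.0° > 180°, so the shorter arc goes the other way round — across 180°.
Signed shortest Δλ = ((-101.1 − 101.9 + 180) mod 360) − 180 = 157.0°.
Going east by 157.0° from +101.9° passes through 180° before reaching -101.1°.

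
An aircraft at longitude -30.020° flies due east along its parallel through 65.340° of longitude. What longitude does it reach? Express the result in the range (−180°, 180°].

Start at -30.020°; shift +65.340° → +35.320°.
+35.320° already lies in (−180°, 180°].

+35.320°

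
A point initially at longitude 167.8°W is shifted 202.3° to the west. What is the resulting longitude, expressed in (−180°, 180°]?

Start at -167.8°; shift −202.3° → -370.1°.
-370.1° lies outside (−180°, 180°]; add 360° → -10.1°.

10.1°W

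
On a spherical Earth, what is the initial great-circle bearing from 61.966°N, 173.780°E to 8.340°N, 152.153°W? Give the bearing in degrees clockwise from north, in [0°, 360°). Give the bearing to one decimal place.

139.8°

Δλ = -152.153 − 173.780 = -325.933°; wrapped into (−180°, 180°]: 34.067°.
θ = atan2( sin Δλ · cos φ₂ , cos φ₁ · sin φ₂ − sin φ₁ · cos φ₂ · cos Δλ )
  = atan2(0.55424, -0.65528) = 139.776° → normalised to [0°, 360°): 139.776°.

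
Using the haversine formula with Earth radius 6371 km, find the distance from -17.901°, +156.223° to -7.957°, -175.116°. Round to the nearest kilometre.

3291 km

Δλ = -175.116 − 156.223 = -331.339°; wrapped into (−180°, 180°]: 28.661°.
Δφ = -7.957 − -17.901 = 9.944°.
a = sin²(Δφ/2) + cos φ₁ · cos φ₂ · sin²(Δλ/2) = 0.065248.
c = 2·atan2(√a, √(1−a)) = 0.51660 rad → d = 6371·c ≈ 3291.25 km.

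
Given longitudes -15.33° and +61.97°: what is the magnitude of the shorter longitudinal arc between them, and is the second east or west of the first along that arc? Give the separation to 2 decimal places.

77.30° east

Raw difference: 61.97 − -15.33 = 77.3°.
Normalise into (−180°, 180°]: 77.3° stays 77.3°.
Positive ⇒ the second point lies to the east; separation 77.30°.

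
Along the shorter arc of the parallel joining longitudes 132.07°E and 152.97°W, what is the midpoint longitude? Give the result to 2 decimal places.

169.55°E

Signed shortest Δλ from +132.07° to -152.97° is +74.96°.
Midpoint longitude = +132.07° + (+74.96°)/2 = +132.07° + 37.48° = +169.55°.
(The naïve average (+132.07 + -152.97)/2 = -10.45° is on the wrong side of the globe.)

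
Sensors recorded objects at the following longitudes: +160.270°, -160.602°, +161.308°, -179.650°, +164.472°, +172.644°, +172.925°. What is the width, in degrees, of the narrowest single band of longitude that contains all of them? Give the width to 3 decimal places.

39.128°

Sort the longitudes: -179.650°, -160.602°, +160.270°, +161.308°, +164.472°, +172.644°, +172.925°.
Eastward gaps between consecutive values (wrapping around): 19.048°, 320.872°, 1.038°, 3.164°, 8.172°, 0.281°, 7.425°.
Largest gap = 320.872° ⇒ minimal covering band is its complement: 360° − 320.872° = 39.128°.
Band runs from +160.270° eastward to -160.602°, crossing the antimeridian.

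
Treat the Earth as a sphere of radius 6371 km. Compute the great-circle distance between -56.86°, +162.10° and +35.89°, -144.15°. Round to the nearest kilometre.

Δλ = -144.15 − 162.10 = -306.25°; wrapped into (−180°, 180°]: 53.75°.
Δφ = 35.89 − -56.86 = 92.75°.
a = sin²(Δφ/2) + cos φ₁ · cos φ₂ · sin²(Δλ/2) = 0.614493.
c = 2·atan2(√a, √(1−a)) = 1.80183 rad → d = 6371·c ≈ 11479.47 km.

11479 km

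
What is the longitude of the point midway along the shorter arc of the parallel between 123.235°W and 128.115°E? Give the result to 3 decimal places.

Signed shortest Δλ from -123.235° to +128.115° is -108.650°.
Midpoint longitude = -123.235° + (-108.650°)/2 = -123.235° − 54.325° = -177.560°.
(The naïve average (-123.235 + +128.115)/2 = 2.44° is on the wrong side of the globe.)

177.560°W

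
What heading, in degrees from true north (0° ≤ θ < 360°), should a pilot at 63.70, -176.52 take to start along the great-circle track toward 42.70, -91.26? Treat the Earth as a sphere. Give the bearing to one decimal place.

71.4°

Δλ = -91.26 − -176.52 = 85.26°.
θ = atan2( sin Δλ · cos φ₂ , cos φ₁ · sin φ₂ − sin φ₁ · cos φ₂ · cos Δλ )
  = atan2(0.73240, 0.24603) = 71.432° → normalised to [0°, 360°): 71.432°.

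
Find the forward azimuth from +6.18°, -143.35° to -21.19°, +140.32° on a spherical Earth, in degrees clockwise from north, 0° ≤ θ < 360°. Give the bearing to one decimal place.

Δλ = 140.32 − -143.35 = 283.67°; wrapped into (−180°, 180°]: -76.33°.
θ = atan2( sin Δλ · cos φ₂ , cos φ₁ · sin φ₂ − sin φ₁ · cos φ₂ · cos Δλ )
  = atan2(-0.90598, -0.38308) = -112.921° → normalised to [0°, 360°): 247.079°.

247.1°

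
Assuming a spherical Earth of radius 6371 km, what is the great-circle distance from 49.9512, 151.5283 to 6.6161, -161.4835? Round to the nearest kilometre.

6492 km

Δλ = -161.4835 − 151.5283 = -313.0118°; wrapped into (−180°, 180°]: 46.9882°.
Δφ = 6.6161 − 49.9512 = -43.3351°.
a = sin²(Δφ/2) + cos φ₁ · cos φ₂ · sin²(Δλ/2) = 0.237902.
c = 2·atan2(√a, √(1−a)) = 1.01903 rad → d = 6371·c ≈ 6492.21 km.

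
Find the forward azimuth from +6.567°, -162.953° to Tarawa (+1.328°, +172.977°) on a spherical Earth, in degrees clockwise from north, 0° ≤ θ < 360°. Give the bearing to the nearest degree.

259°

Δλ = 172.977 − -162.953 = 335.930°; wrapped into (−180°, 180°]: -24.070°.
θ = atan2( sin Δλ · cos φ₂ , cos φ₁ · sin φ₂ − sin φ₁ · cos φ₂ · cos Δλ )
  = atan2(-0.40774, -0.08137) = -101.286° → normalised to [0°, 360°): 258.714°.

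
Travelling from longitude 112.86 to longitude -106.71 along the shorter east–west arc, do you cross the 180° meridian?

Yes

Naïve |-106.71 − 112.86| = 219.57° > 180°, so the shorter arc goes the other way round — across 180°.
Signed shortest Δλ = ((-106.71 − 112.86 + 180) mod 360) − 180 = 140.43°.
Going east by 140.43° from +112.86° passes through 180° before reaching -106.71°.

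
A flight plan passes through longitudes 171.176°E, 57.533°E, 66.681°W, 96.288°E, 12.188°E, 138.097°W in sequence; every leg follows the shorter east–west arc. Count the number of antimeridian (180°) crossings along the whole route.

0

Leg 1: +171.176° → +57.533°, shortest Δλ = -113.643° (west) — does not cross 180°.
Leg 2: +57.533° → -66.681°, shortest Δλ = -124.214° (west) — does not cross 180°.
Leg 3: -66.681° → +96.288°, shortest Δλ = 162.969° (east) — does not cross 180°.
Leg 4: +96.288° → +12.188°, shortest Δλ = -84.1° (west) — does not cross 180°.
Leg 5: +12.188° → -138.097°, shortest Δλ = -150.285° (west) — does not cross 180°.
Total crossings: 0.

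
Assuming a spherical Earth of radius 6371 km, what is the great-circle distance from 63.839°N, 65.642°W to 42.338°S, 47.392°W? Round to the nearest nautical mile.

6434 nmi

Δλ = -47.392 − -65.642 = 18.250°.
Δφ = -42.338 − 63.839 = -106.177°.
a = sin²(Δφ/2) + cos φ₁ · cos φ₂ · sin²(Δλ/2) = 0.647499.
c = 2·atan2(√a, √(1−a)) = 1.87025 rad → d = 6371·c ≈ 11915.37 km ≈ 6433.78 nmi.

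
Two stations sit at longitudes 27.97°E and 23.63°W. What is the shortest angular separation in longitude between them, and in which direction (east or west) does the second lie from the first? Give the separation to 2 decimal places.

Raw difference: -23.63 − 27.97 = -51.6°.
Normalise into (−180°, 180°]: -51.6° stays -51.6°.
Negative ⇒ the second point lies to the west; separation 51.60°.

51.60° west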